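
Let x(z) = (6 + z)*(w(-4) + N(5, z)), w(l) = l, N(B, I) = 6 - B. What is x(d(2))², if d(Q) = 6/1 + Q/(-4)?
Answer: 4761/4 ≈ 1190.3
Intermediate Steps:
d(Q) = 6 - Q/4 (d(Q) = 6*1 + Q*(-¼) = 6 - Q/4)
x(z) = -18 - 3*z (x(z) = (6 + z)*(-4 + (6 - 1*5)) = (6 + z)*(-4 + (6 - 5)) = (6 + z)*(-4 + 1) = (6 + z)*(-3) = -18 - 3*z)
x(d(2))² = (-18 - 3*(6 - ¼*2))² = (-18 - 3*(6 - ½))² = (-18 - 3*11/2)² = (-18 - 33/2)² = (-69/2)² = 4761/4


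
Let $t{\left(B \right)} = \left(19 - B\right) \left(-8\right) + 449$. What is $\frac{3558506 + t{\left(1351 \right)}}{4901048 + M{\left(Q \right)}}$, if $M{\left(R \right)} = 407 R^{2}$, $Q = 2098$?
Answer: $\frac{3569611}{1796353876} \approx 0.0019871$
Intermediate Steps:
$t{\left(B \right)} = 297 + 8 B$ ($t{\left(B \right)} = \left(-152 + 8 B\right) + 449 = 297 + 8 B$)
$\frac{3558506 + t{\left(1351 \right)}}{4901048 + M{\left(Q \right)}} = \frac{3558506 + \left(297 + 8 \cdot 1351\right)}{4901048 + 407 \cdot 2098^{2}} = \frac{3558506 + \left(297 + 10808\right)}{4901048 + 407 \cdot 4401604} = \frac{3558506 + 11105}{4901048 + 1791452828} = \frac{3569611}{1796353876}$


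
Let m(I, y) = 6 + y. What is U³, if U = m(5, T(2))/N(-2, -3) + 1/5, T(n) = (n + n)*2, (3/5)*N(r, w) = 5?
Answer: 103823/15625 ≈ 6.6447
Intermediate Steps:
N(r, w) = 25/3 (N(r, w) = (5/3)*5 = 25/3)
T(n) = 4*n (T(n) = (2*n)*2 = 4*n)
U = 47/25 (U = (6 + 4*2)/(25/3) + 1/5 = (6 + 8)*(3/25) + 1*(⅕) = 14*(3/25) + ⅕ = 42/25 + ⅕ = 47/25 ≈ 1.8800)
U³ = (47/25)³ = 103823/15625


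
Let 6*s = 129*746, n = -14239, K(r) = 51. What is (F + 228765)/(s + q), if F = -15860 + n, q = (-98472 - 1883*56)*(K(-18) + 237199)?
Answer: -66222/16126667987 ≈ -4.1064e-6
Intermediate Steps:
s = 16039 (s = (129*746)/6 = (⅙)*96234 = 16039)
q = -48380020000 (q = (-98472 - 1883*56)*(51 + 237199) = (-98472 - 105448)*237250 = -203920*237250 = -48380020000)
F = -30099 (F = -15860 - 14239 = -30099)
(F + 228765)/(s + q) = (-30099 + 228765)/(16039 - 48380020000) = 198666/(-48380003961) = 198666*(-1/48380003961) = -66222/16126667987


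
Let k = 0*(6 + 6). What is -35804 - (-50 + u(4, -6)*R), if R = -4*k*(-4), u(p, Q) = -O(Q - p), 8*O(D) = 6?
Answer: -35754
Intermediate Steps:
O(D) = ¾ (O(D) = (⅛)*6 = ¾)
u(p, Q) = -¾ (u(p, Q) = -1*¾ = -¾)
k = 0 (k = 0*12 = 0)
R = 0 (R = -4*0*(-4) = 0*(-4) = 0)
-35804 - (-50 + u(4, -6)*R) = -35804 - (-50 - ¾*0) = -35804 - (-50 + 0) = -35804 - 1*(-50) = -35804 + 50 = -35754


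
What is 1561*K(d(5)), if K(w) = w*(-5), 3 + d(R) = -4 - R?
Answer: 93660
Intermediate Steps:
d(R) = -7 - R (d(R) = -3 + (-4 - R) = -7 - R)
K(w) = -5*w
1561*K(d(5)) = 1561*(-5*(-7 - 1*5)) = 1561*(-5*(-7 - 5)) = 1561*(-5*(-12)) = 1561*60 = 93660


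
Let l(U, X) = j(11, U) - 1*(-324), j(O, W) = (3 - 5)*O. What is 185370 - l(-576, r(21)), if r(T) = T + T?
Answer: 185068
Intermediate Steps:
j(O, W) = -2*O
r(T) = 2*T
l(U, X) = 302 (l(U, X) = -2*11 - 1*(-324) = -22 + 324 = 302)
185370 - l(-576, r(21)) = 185370 - 1*302 = 185370 - 302 = 185068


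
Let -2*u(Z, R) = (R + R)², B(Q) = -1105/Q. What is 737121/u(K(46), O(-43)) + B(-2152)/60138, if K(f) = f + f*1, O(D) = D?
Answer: -3669075641531/18407076048 ≈ -199.33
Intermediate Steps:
K(f) = 2*f (K(f) = f + f = 2*f)
u(Z, R) = -2*R² (u(Z, R) = -(R + R)²/2 = -4*R²/2 = -2*R²)
737121/u(K(46), O(-43)) + B(-2152)/60138 = 737121/((-2*(-43)²)) - 1105/(-2152)/60138 = 737121/((-2*1849)) - 1105*(-1/2152)*(1/60138) = 737121/(-3698) + (1105/2152)*(1/60138) = 737121*(-1/3698) + 85/9955152 = -737121/3698 + 85/9955152 = -3669075641531/18407076048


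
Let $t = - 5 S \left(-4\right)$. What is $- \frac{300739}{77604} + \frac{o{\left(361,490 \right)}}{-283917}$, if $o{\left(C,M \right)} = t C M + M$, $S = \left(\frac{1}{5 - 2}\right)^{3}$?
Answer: $- \frac{860322276007}{198297853812} \approx -4.3385$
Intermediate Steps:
$S = \frac{1}{27}$ ($S = \left(\frac{1}{3}\right)^{3} = \frac{1}{27} \approx 0.037037$)
$t = \frac{20}{27}$ ($t = \left(-5\right) \frac{1}{27} \left(-4\right) = \left(- \frac{5}{27}\right) \left(-4\right) = \frac{20}{27} \approx 0.74074$)
$o{\left(C,M \right)} = M + \frac{20 C M}{27}$ ($o{\left(C,M \right)} = \frac{20 C}{27} M + M = \frac{20 C M}{27} + M = M + \frac{20 C M}{27}$)
$- \frac{300739}{77604} + \frac{o{\left(361,490 \right)}}{-283917} = - \frac{300739}{77604} + \frac{\frac{1}{27} \cdot 490 \left(27 + 20 \cdot 361\right)}{-283917} = \left(-300739\right) \frac{1}{77604} + \frac{1}{27} \cdot 490 \left(27 + 7220\right) \left(- \frac{1}{283917}\right) = - \frac{300739}{77604} + \frac{1}{27} \cdot 490 \cdot 7247 \left(- \frac{1}{283917}\right) = - \frac{300739}{77604} + \frac{3551030}{27} \left(- \frac{1}{283917}\right) = - \frac{300739}{77604} - \frac{3551030}{7665759} = - \frac{860322276007}{198297853812}$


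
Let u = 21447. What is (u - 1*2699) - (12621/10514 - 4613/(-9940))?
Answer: 19991467121/1066420 ≈ 18746.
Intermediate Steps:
(u - 1*2699) - (12621/10514 - 4613/(-9940)) = (21447 - 1*2699) - (12621/10514 - 4613/(-9940)) = (21447 - 2699) - (12621*(1/10514) - 4613*(-1/9940)) = 18748 - (1803/1502 + 659/1420) = 18748 - 1*1775039/1066420 = 18748 - 1775039/1066420 = 19991467121/1066420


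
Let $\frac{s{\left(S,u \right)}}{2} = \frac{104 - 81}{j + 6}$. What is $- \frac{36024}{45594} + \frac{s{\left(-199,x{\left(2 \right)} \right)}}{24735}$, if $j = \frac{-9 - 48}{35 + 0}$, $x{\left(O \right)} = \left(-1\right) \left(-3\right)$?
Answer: $- \frac{89057386}{112776759} \approx -0.78968$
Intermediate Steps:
$x{\left(O \right)} = 3$
$j = - \frac{57}{35} \approx -1.6286$
$s{\left(S,u \right)} = \frac{1610}{153}$ ($s{\left(S,u \right)} = 2 \frac{104 - 81}{- \frac{57}{35} + 6} = 2 \frac{23}{\frac{153}{35}} = 2 \cdot 23 \cdot \frac{35}{153} = 2 \cdot \frac{805}{153} = \frac{1610}{153}$)
$- \frac{36024}{45594} + \frac{s{\left(-199,x{\left(2 \right)} \right)}}{24735} = - \frac{36024}{45594} + \frac{1610}{153 \cdot 24735} = \left(-36024\right) \frac{1}{45594} + \frac{1610}{153} \cdot \frac{1}{24735} = - \frac{6004}{7599} + \frac{322}{756891} = - \frac{89057386}{112776759}$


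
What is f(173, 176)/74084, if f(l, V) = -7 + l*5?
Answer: 429/37042 ≈ 0.011581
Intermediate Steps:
f(l, V) = -7 + 5*l
f(173, 176)/74084 = (-7 + 5*173)/74084 = (-7 + 865)*(1/74084) = 858*(1/74084) = 429/37042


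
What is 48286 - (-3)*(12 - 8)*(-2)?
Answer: 48262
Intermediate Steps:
48286 - (-3)*(12 - 8)*(-2) = 48286 - (-3)*4*(-2) = 48286 - (-3)*(-8) = 48286 - 1*24 = 48286 - 24 = 48262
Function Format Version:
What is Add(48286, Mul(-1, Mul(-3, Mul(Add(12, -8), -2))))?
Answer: 48262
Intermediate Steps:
Add(48286, Mul(-1, Mul(-3, Mul(Add(12, -8), -2)))) = Add(48286, Mul(-1, Mul(-3, Mul(4, -2)))) = Add(48286, Mul(-1, Mul(-3, -8))) = Add(48286, Mul(-1, 24)) = Add(48286, -24) = 48262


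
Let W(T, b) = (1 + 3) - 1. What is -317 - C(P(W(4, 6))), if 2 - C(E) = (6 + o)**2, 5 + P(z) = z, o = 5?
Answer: -198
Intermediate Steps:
W(T, b) = 3 (W(T, b) = 4 - 1 = 3)
P(z) = -5 + z
C(E) = -119 (C(E) = 2 - (6 + 5)**2 = 2 - 1*11**2 = 2 - 1*121 = 2 - 121 = -119)
-317 - C(P(W(4, 6))) = -317 - 1*(-119) = -317 + 119 = -198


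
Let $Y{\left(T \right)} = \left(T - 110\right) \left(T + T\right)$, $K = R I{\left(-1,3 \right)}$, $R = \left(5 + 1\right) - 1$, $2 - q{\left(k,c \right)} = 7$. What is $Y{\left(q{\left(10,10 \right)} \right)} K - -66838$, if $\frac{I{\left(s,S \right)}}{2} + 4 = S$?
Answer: $55338$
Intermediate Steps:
$q{\left(k,c \right)} = -5$ ($q{\left(k,c \right)} = 2 - 7 = -5$)
$I{\left(s,S \right)} = -8 + 2 S$
$R = 5$ ($R = 6 - 1 = 5$)
$K = -10$ ($K = 5 \left(-8 + 2 \cdot 3\right) = 5 \left(-8 + 6\right) = 5 \left(-2\right) = -10$)
$Y{\left(T \right)} = 2 T \left(-110 + T\right)$ ($Y{\left(T \right)} = \left(-110 + T\right) 2 T = 2 T \left(-110 + T\right)$)
$Y{\left(q{\left(10,10 \right)} \right)} K - -66838 = 2 \left(-5\right) \left(-110 - 5\right) \left(-10\right) - -66838 = 2 \left(-5\right) \left(-115\right) \left(-10\right) + 66838 = 1150 \left(-10\right) + 66838 = -11500 + 66838 = 55338$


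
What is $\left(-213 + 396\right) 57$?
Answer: $10431$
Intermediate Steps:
$\left(-213 + 396\right) 57 = 183 \cdot 57 = 10431$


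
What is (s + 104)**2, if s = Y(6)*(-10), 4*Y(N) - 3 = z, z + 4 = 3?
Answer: 9801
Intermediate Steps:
z = -1 (z = -4 + 3 = -1)
Y(N) = 1/2 (Y(N) = 3/4 + (1/4)*(-1) = 3/4 - 1/4 = 1/2)
s = -5 (s = (1/2)*(-10) = -5)
(s + 104)**2 = (-5 + 104)**2 = 99**2 = 9801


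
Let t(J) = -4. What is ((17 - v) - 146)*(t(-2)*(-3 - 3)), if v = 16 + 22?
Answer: -4008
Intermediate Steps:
v = 38
((17 - v) - 146)*(t(-2)*(-3 - 3)) = ((17 - 1*38) - 146)*(-4*(-3 - 3)) = ((17 - 38) - 146)*(-4*(-6)) = (-21 - 146)*24 = -167*24 = -4008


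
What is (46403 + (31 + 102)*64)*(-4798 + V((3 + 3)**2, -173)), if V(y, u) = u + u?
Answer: -282482760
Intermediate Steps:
V(y, u) = 2*u
(46403 + (31 + 102)*64)*(-4798 + V((3 + 3)**2, -173)) = (46403 + (31 + 102)*64)*(-4798 + 2*(-173)) = (46403 + 133*64)*(-4798 - 346) = (46403 + 8512)*(-5144) = 54915*(-5144) = -282482760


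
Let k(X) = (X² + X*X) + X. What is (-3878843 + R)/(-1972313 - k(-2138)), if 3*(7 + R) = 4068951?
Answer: 2522533/11112263 ≈ 0.22700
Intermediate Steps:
k(X) = X + 2*X² (k(X) = (X² + X²) + X = 2*X² + X = X + 2*X²)
R = 1356310 (R = -7 + (⅓)*4068951 = -7 + 1356317 = 1356310)
(-3878843 + R)/(-1972313 - k(-2138)) = (-3878843 + 1356310)/(-1972313 - (-2138)*(1 + 2*(-2138))) = -2522533/(-1972313 - (-2138)*(1 - 4276)) = -2522533/(-1972313 - (-2138)*(-4275)) = -2522533/(-1972313 - 1*9139950) = -2522533/(-1972313 - 9139950) = -2522533/(-11112263) = -2522533*(-1/11112263) = 2522533/11112263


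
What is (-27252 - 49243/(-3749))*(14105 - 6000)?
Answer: -35985673175/163 ≈ -2.2077e+8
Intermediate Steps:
(-27252 - 49243/(-3749))*(14105 - 6000) = (-27252 - 49243*(-1/3749))*8105 = (-27252 + 2141/163)*8105 = -4439935/163*8105 = -35985673175/163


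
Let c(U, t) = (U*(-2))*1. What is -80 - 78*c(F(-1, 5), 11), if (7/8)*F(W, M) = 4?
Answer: 4432/7 ≈ 633.14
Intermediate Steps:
F(W, M) = 32/7 (F(W, M) = (8/7)*4 = 32/7)
c(U, t) = -2*U (c(U, t) = -2*U*1 = -2*U)
-80 - 78*c(F(-1, 5), 11) = -80 - (-156)*32/7 = -80 - 78*(-64/7) = -80 + 4992/7 = 4432/7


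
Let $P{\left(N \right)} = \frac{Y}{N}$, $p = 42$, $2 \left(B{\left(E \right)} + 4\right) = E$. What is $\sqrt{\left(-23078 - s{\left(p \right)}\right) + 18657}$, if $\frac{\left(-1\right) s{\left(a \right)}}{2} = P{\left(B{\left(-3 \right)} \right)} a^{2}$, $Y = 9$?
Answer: $\frac{i \sqrt{1233485}}{11} \approx 100.97 i$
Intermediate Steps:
$B{\left(E \right)} = -4 + \frac{E}{2}$
$P{\left(N \right)} = \frac{9}{N}$
$s{\left(a \right)} = \frac{36 a^{2}}{11}$ ($s{\left(a \right)} = - 2 \frac{9}{-4 + \frac{1}{2} \left(-3\right)} a^{2} = - 2 \frac{9}{-4 - \frac{3}{2}} a^{2} = - 2 \frac{9}{- \frac{11}{2}} a^{2} = - 2 \cdot 9 \left(- \frac{2}{11}\right) a^{2} = - 2 \left(- \frac{18 a^{2}}{11}\right) = \frac{36 a^{2}}{11}$)
$\sqrt{\left(-23078 - s{\left(p \right)}\right) + 18657} = \sqrt{\left(-23078 - \frac{36 \cdot 42^{2}}{11}\right) + 18657} = \sqrt{\left(-23078 - \frac{36}{11} \cdot 1764\right) + 18657} = \sqrt{\left(-23078 - \frac{63504}{11}\right) + 18657} = \sqrt{- \frac{317362}{11} + 18657} = \sqrt{- \frac{112135}{11}} = \frac{i \sqrt{1233485}}{11}$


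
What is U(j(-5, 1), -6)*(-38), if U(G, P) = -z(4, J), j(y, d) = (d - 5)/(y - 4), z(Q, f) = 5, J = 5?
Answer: 190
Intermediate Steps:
j(y, d) = (-5 + d)/(-4 + y)
U(G, P) = -5 (U(G, P) = -1*5 = -5)
U(j(-5, 1), -6)*(-38) = -5*(-38) = 190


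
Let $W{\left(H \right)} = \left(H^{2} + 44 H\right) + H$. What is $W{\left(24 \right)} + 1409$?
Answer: $3065$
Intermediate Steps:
$W{\left(H \right)} = H^{2} + 45 H$
$W{\left(24 \right)} + 1409 = 24 \left(45 + 24\right) + 1409 = 24 \cdot 69 + 1409 = 1656 + 1409 = 3065$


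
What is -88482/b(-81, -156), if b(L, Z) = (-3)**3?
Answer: 29494/9 ≈ 3277.1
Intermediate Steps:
b(L, Z) = -27
-88482/b(-81, -156) = -88482/(-27) = -88482*(-1/27) = 29494/9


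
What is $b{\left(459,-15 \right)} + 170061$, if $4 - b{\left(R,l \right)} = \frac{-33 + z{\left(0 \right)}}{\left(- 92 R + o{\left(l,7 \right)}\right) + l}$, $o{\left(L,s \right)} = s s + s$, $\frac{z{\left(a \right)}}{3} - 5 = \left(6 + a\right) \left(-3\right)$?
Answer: $\frac{7174532083}{42187} \approx 1.7007 \cdot 10^{5}$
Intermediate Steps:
$z{\left(a \right)} = -39 - 9 a$ ($z{\left(a \right)} = 15 + 3 \left(6 + a\right) \left(-3\right) = 15 + 3 \left(-18 - 3 a\right) = 15 - \left(54 + 9 a\right) = -39 - 9 a$)
$o{\left(L,s \right)} = s + s^{2}$ ($o{\left(L,s \right)} = s^{2} + s = s + s^{2}$)
$b{\left(R,l \right)} = 4 + \frac{72}{56 + l - 92 R}$ ($b{\left(R,l \right)} = 4 - \frac{-33 - 39}{\left(- 92 R + 7 \left(1 + 7\right)\right) + l} = 4 - \frac{-33 + \left(-39 + 0\right)}{\left(- 92 R + 7 \cdot 8\right) + l} = 4 - \frac{-33 - 39}{\left(- 92 R + 56\right) + l} = 4 - - \frac{72}{\left(56 - 92 R\right) + l} = 4 - - \frac{72}{56 + l - 92 R} = 4 + \frac{72}{56 + l - 92 R}$)
$b{\left(459,-15 \right)} + 170061 = \frac{4 \left(74 - 15 - 42228\right)}{56 - 15 - 42228} + 170061 = 4 \frac{1}{-42187} \left(-42169\right) + 170061 = 4 \left(- \frac{1}{42187}\right) \left(-42169\right) + 170061 = \frac{168676}{42187} + 170061 = \frac{7174532083}{42187}$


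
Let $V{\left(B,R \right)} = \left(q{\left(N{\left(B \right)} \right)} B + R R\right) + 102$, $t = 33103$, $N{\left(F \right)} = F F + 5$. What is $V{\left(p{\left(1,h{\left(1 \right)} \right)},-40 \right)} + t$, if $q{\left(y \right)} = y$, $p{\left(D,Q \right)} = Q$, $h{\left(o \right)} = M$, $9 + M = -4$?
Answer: $32543$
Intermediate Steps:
$M = -13$ ($M = -9 - 4 = -13$)
$h{\left(o \right)} = -13$
$N{\left(F \right)} = 5 + F^{2}$ ($N{\left(F \right)} = F^{2} + 5 = 5 + F^{2}$)
$V{\left(B,R \right)} = 102 + R^{2} + B \left(5 + B^{2}\right)$ ($V{\left(B,R \right)} = \left(\left(5 + B^{2}\right) B + R R\right) + 102 = \left(B \left(5 + B^{2}\right) + R^{2}\right) + 102 = \left(R^{2} + B \left(5 + B^{2}\right)\right) + 102 = 102 + R^{2} + B \left(5 + B^{2}\right)$)
$V{\left(p{\left(1,h{\left(1 \right)} \right)},-40 \right)} + t = \left(102 + \left(-40\right)^{2} - 13 \left(5 + \left(-13\right)^{2}\right)\right) + 33103 = \left(102 + 1600 - 13 \left(5 + 169\right)\right) + 33103 = \left(102 + 1600 - 2262\right) + 33103 = -560 + 33103 = 32543$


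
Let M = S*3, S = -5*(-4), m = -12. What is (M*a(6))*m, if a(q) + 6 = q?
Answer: 0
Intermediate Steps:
a(q) = -6 + q
S = 20
M = 60 (M = 20*3 = 60)
(M*a(6))*m = (60*(-6 + 6))*(-12) = (60*0)*(-12) = 0*(-12) = 0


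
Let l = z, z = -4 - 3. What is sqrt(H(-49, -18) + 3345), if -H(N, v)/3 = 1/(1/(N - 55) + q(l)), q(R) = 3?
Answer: sqrt(323434713)/311 ≈ 57.827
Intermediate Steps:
z = -7
l = -7
H(N, v) = -3/(3 + 1/(-55 + N)) (H(N, v) = -3/(1/(N - 55) + 3) = -3/(1/(-55 + N) + 3) = -3/(3 + 1/(-55 + N)))
sqrt(H(-49, -18) + 3345) = sqrt(3*(55 - 1*(-49))/(-164 + 3*(-49)) + 3345) = sqrt(3*(55 + 49)/(-164 - 147) + 3345) = sqrt(3*104/(-311) + 3345) = sqrt(3*(-1/311)*104 + 3345) = sqrt(-312/311 + 3345) = sqrt(1039983/311) = sqrt(323434713)/311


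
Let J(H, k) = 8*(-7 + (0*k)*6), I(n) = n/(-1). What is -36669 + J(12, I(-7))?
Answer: -36725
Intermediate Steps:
I(n) = -n (I(n) = n*(-1) = -n)
J(H, k) = -56 (J(H, k) = 8*(-7 + 0*6) = 8*(-7 + 0) = 8*(-7) = -56)
-36669 + J(12, I(-7)) = -36669 - 56 = -36725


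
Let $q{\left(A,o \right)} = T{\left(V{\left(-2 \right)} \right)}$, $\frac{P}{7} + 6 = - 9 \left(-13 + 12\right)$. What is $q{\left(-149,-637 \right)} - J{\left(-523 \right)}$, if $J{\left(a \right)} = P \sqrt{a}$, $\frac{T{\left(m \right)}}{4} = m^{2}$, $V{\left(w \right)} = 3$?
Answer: $36 - 21 i \sqrt{523} \approx 36.0 - 480.25 i$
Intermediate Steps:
$P = 21$ ($P = -42 + 7 \left(- 9 \left(-13 + 12\right)\right) = -42 + 7 \left(\left(-9\right) \left(-1\right)\right) = -42 + 7 \cdot 9 = -42 + 63 = 21$)
$T{\left(m \right)} = 4 m^{2}$
$q{\left(A,o \right)} = 36$ ($q{\left(A,o \right)} = 4 \cdot 3^{2} = 4 \cdot 9 = 36$)
$J{\left(a \right)} = 21 \sqrt{a}$
$q{\left(-149,-637 \right)} - J{\left(-523 \right)} = 36 - 21 \sqrt{-523} = 36 - 21 i \sqrt{523}$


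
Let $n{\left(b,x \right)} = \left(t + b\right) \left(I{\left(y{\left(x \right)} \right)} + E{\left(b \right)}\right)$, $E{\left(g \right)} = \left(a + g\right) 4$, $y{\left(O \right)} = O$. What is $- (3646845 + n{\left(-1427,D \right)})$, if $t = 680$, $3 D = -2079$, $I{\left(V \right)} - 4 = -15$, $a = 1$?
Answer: $-7915950$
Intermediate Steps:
$E{\left(g \right)} = 4 + 4 g$ ($E{\left(g \right)} = \left(1 + g\right) 4 = 4 + 4 g$)
$I{\left(V \right)} = -11$ ($I{\left(V \right)} = 4 - 15 = -11$)
$D = -693$ ($D = \frac{1}{3} \left(-2079\right) = -693$)
$n{\left(b,x \right)} = \left(-7 + 4 b\right) \left(680 + b\right)$ ($n{\left(b,x \right)} = \left(680 + b\right) \left(-11 + \left(4 + 4 b\right)\right) = \left(680 + b\right) \left(-7 + 4 b\right) = \left(-7 + 4 b\right) \left(680 + b\right)$)
$- (3646845 + n{\left(-1427,D \right)}) = - (3646845 + \left(-4760 + 4 \left(-1427\right)^{2} + 2713 \left(-1427\right)\right)) = - (3646845 - -4269105) = - (3646845 + 4269105) = \left(-1\right) 7915950 = -7915950$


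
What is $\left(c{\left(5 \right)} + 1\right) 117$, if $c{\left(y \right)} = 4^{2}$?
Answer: $1989$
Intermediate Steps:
$c{\left(y \right)} = 16$
$\left(c{\left(5 \right)} + 1\right) 117 = \left(16 + 1\right) 117 = 17 \cdot 117 = 1989$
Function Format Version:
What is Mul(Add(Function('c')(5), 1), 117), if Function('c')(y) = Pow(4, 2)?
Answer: 1989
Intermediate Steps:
Function('c')(y) = 16
Mul(Add(Function('c')(5), 1), 117) = Mul(Add(16, 1), 117) = Mul(17, 117) = 1989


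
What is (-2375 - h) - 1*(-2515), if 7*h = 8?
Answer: 972/7 ≈ 138.86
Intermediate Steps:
h = 8/7 (h = (⅐)*8 = 8/7 ≈ 1.1429)
(-2375 - h) - 1*(-2515) = (-2375 - 1*8/7) - 1*(-2515) = (-2375 - 8/7) + 2515 = -16633/7 + 2515 = 972/7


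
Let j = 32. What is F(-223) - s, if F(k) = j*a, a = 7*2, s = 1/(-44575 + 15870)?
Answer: 12859841/28705 ≈ 448.00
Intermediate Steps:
s = -1/28705 (s = 1/(-28705) = -1/28705 ≈ -3.4837e-5)
a = 14
F(k) = 448 (F(k) = 32*14 = 448)
F(-223) - s = 448 - 1*(-1/28705) = 448 + 1/28705 = 12859841/28705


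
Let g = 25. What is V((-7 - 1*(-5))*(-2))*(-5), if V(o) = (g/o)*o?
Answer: -125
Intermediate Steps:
V(o) = 25 (V(o) = (25/o)*o = 25)
V((-7 - 1*(-5))*(-2))*(-5) = 25*(-5) = -125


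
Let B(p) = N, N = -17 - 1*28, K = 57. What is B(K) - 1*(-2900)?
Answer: 2855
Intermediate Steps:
N = -45 (N = -17 - 28 = -45)
B(p) = -45
B(K) - 1*(-2900) = -45 - 1*(-2900) = -45 + 2900 = 2855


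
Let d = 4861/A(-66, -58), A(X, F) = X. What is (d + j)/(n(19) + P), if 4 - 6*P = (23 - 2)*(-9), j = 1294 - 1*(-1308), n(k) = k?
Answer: 166871/3377 ≈ 49.414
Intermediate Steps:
j = 2602 (j = 1294 + 1308 = 2602)
P = 193/6 (P = ⅔ - (23 - 2)*(-9)/6 = ⅔ - 7*(-9)/2 = ⅔ - ⅙*(-189) = ⅔ + 63/2 = 193/6 ≈ 32.167)
d = -4861/66 (d = 4861/(-66) = 4861*(-1/66) = -4861/66 ≈ -73.651)
(d + j)/(n(19) + P) = (-4861/66 + 2602)/(19 + 193/6) = 166871/(66*(307/6)) = (166871/66)*(6/307) = 166871/3377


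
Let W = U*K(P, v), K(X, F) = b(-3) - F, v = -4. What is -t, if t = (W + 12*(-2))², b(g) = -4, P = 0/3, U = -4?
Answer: -576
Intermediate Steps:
P = 0 (P = 0*(⅓) = 0)
K(X, F) = -4 - F
W = 0 (W = -4*(-4 - 1*(-4)) = -4*(-4 + 4) = -4*0 = 0)
t = 576 (t = (0 + 12*(-2))² = (0 - 24)² = (-24)² = 576)
-t = -1*576 = -576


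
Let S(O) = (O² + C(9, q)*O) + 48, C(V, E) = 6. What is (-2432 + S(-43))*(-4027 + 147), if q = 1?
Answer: 3076840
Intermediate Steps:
S(O) = 48 + O² + 6*O (S(O) = (O² + 6*O) + 48 = 48 + O² + 6*O)
(-2432 + S(-43))*(-4027 + 147) = (-2432 + (48 + (-43)² + 6*(-43)))*(-4027 + 147) = (-2432 + (48 + 1849 - 258))*(-3880) = (-2432 + 1639)*(-3880) = -793*(-3880) = 3076840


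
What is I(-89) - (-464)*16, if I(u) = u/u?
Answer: 7425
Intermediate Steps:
I(u) = 1
I(-89) - (-464)*16 = 1 - (-464)*16 = 1 - 1*(-7424) = 1 + 7424 = 7425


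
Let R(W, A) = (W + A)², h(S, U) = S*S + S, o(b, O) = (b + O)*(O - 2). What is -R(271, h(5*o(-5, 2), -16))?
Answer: -73441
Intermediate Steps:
o(b, O) = (-2 + O)*(O + b) (o(b, O) = (O + b)*(-2 + O) = (-2 + O)*(O + b))
h(S, U) = S + S² (h(S, U) = S² + S = S + S²)
R(W, A) = (A + W)²
-R(271, h(5*o(-5, 2), -16)) = -((5*(2² - 2*2 - 2*(-5) + 2*(-5)))*(1 + 5*(2² - 2*2 - 2*(-5) + 2*(-5))) + 271)² = -((5*(4 - 4 + 10 - 10))*(1 + 5*(4 - 4 + 10 - 10)) + 271)² = -((5*0)*(1 + 5*0) + 271)² = -(0*(1 + 0) + 271)² = -(0*1 + 271)² = -(0 + 271)² = -1*271² = -1*73441 = -73441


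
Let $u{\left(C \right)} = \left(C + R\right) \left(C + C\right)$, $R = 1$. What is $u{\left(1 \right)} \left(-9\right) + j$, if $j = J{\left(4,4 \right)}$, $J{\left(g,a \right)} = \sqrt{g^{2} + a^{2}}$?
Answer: $-36 + 4 \sqrt{2} \approx -30.343$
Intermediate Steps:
$J{\left(g,a \right)} = \sqrt{a^{2} + g^{2}}$
$u{\left(C \right)} = 2 C \left(1 + C\right)$ ($u{\left(C \right)} = \left(C + 1\right) \left(C + C\right) = \left(1 + C\right) 2 C = 2 C \left(1 + C\right)$)
$j = 4 \sqrt{2}$ ($j = \sqrt{4^{2} + 4^{2}} = \sqrt{16 + 16} = \sqrt{32} = 4 \sqrt{2} \approx 5.6569$)
$u{\left(1 \right)} \left(-9\right) + j = 2 \cdot 1 \left(1 + 1\right) \left(-9\right) + 4 \sqrt{2} = 2 \cdot 1 \cdot 2 \left(-9\right) + 4 \sqrt{2} = 4 \left(-9\right) + 4 \sqrt{2} = -36 + 4 \sqrt{2}$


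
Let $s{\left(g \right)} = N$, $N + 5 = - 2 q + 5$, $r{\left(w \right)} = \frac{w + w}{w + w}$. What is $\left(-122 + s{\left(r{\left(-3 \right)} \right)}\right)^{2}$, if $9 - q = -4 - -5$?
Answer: $19044$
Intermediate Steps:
$q = 8$ ($q = 9 - \left(-4 - -5\right) = 9 - \left(-4 + 5\right) = 9 - 1 = 8$)
$r{\left(w \right)} = 1$ ($r{\left(w \right)} = \frac{2 w}{2 w} = 2 w \frac{1}{2 w} = 1$)
$N = -16$ ($N = -5 + \left(\left(-2\right) 8 + 5\right) = -5 + \left(-16 + 5\right) = -5 - 11 = -16$)
$s{\left(g \right)} = -16$
$\left(-122 + s{\left(r{\left(-3 \right)} \right)}\right)^{2} = \left(-122 - 16\right)^{2} = \left(-138\right)^{2} = 19044$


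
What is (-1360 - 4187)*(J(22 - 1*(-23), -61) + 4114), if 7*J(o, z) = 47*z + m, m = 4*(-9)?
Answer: -143639565/7 ≈ -2.0520e+7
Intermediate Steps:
m = -36
J(o, z) = -36/7 + 47*z/7 (J(o, z) = (47*z - 36)/7 = (-36 + 47*z)/7 = -36/7 + 47*z/7)
(-1360 - 4187)*(J(22 - 1*(-23), -61) + 4114) = (-1360 - 4187)*((-36/7 + (47/7)*(-61)) + 4114) = -5547*((-36/7 - 2867/7) + 4114) = -5547*(-2903/7 + 4114) = -5547*25895/7 = -143639565/7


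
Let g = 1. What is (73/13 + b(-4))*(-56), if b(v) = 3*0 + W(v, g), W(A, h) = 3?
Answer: -6272/13 ≈ -482.46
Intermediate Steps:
b(v) = 3 (b(v) = 3*0 + 3 = 0 + 3 = 3)
(73/13 + b(-4))*(-56) = (73/13 + 3)*(-56) = (112/13)*(-56) = -6272/13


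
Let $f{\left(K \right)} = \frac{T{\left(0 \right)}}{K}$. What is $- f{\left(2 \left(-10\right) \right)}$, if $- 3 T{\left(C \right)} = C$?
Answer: $0$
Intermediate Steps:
$T{\left(C \right)} = - \frac{C}{3}$
$f{\left(K \right)} = 0$ ($f{\left(K \right)} = \frac{\left(- \frac{1}{3}\right) 0}{K} = \frac{0}{K} = 0$)
$- f{\left(2 \left(-10\right) \right)} = \left(-1\right) 0 = 0$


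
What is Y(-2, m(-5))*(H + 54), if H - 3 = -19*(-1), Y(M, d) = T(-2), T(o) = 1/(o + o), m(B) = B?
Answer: -19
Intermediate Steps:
T(o) = 1/(2*o)
Y(M, d) = -¼ (Y(M, d) = (½)/(-2) = (½)*(-½) = -¼)
H = 22 (H = 3 - 19*(-1) = 3 + 19 = 22)
Y(-2, m(-5))*(H + 54) = -(22 + 54)/4 = -¼*76 = -19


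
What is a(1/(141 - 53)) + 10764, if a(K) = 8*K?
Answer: 118405/11 ≈ 10764.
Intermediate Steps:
a(1/(141 - 53)) + 10764 = 8/(141 - 53) + 10764 = 8/88 + 10764 = 8*(1/88) + 10764 = 1/11 + 10764 = 118405/11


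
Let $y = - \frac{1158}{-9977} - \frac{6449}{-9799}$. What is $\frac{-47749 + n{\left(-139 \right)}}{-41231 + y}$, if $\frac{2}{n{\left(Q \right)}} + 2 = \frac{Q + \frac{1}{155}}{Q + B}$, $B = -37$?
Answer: $\frac{6422058462719163}{5545116276068582} \approx 1.1581$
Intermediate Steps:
$y = \frac{75688915}{97764623}$ ($y = \left(-1158\right) \left(- \frac{1}{9977}\right) - - \frac{6449}{9799} = \frac{1158}{9977} + \frac{6449}{9799} = \frac{75688915}{97764623} \approx 0.7742$)
$n{\left(Q \right)} = \frac{2}{-2 + \frac{\frac{1}{155} + Q}{-37 + Q}}$ ($n{\left(Q \right)} = \frac{2}{-2 + \frac{Q + \frac{1}{155}}{Q - 37}} = \frac{2}{-2 + \frac{Q + \frac{1}{155}}{-37 + Q}} = \frac{2}{-2 + \frac{\frac{1}{155} + Q}{-37 + Q}}$)
$\frac{-47749 + n{\left(-139 \right)}}{-41231 + y} = \frac{-47749 + \frac{310 \left(37 - -139\right)}{-11471 + 155 \left(-139\right)}}{-41231 + \frac{75688915}{97764623}} = \frac{-47749 + \frac{310 \left(37 + 139\right)}{-11471 - 21545}}{- \frac{4030857481998}{97764623}} = \left(-47749 + 310 \frac{1}{-33016} \cdot 176\right) \left(- \frac{97764623}{4030857481998}\right) = \left(-47749 + 310 \left(- \frac{1}{33016}\right) 176\right) \left(- \frac{97764623}{4030857481998}\right) = \left(-47749 - \frac{6820}{4127}\right) \left(- \frac{97764623}{4030857481998}\right) = \left(- \frac{197066943}{4127}\right) \left(- \frac{97764623}{4030857481998}\right) = \frac{6422058462719163}{5545116276068582}$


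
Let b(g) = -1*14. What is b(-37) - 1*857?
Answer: -871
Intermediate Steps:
b(g) = -14
b(-37) - 1*857 = -14 - 1*857 = -14 - 857 = -871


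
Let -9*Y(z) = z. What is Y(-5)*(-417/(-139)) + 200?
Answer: 605/3 ≈ 201.67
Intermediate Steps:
Y(z) = -z/9
Y(-5)*(-417/(-139)) + 200 = (-⅑*(-5))*(-417/(-139)) + 200 = 5*(-417*(-1/139))/9 + 200 = (5/9)*3 + 200 = 5/3 + 200 = 605/3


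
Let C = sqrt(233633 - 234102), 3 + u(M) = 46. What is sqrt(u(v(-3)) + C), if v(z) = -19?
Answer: sqrt(43 + I*sqrt(469)) ≈ 6.7508 + 1.604*I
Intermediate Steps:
u(M) = 43 (u(M) = -3 + 46 = 43)
C = I*sqrt(469) (C = sqrt(-469) = I*sqrt(469) ≈ 21.656*I)
sqrt(u(v(-3)) + C) = sqrt(43 + I*sqrt(469))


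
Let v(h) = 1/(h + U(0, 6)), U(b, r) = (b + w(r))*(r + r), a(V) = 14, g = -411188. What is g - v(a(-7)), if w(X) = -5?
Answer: -18914647/46 ≈ -4.1119e+5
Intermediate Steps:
U(b, r) = 2*r*(-5 + b) (U(b, r) = (b - 5)*(r + r) = (-5 + b)*(2*r) = 2*r*(-5 + b))
v(h) = 1/(-60 + h) (v(h) = 1/(h + 2*6*(-5 + 0)) = 1/(h + 2*6*(-5)) = 1/(h - 60) = 1/(-60 + h))
g - v(a(-7)) = -411188 - 1/(-60 + 14) = -411188 - 1/(-46) = -411188 - 1*(-1/46) = -411188 + 1/46 = -18914647/46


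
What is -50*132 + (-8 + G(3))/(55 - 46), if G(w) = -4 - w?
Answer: -19805/3 ≈ -6601.7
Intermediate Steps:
-50*132 + (-8 + G(3))/(55 - 46) = -50*132 + (-8 + (-4 - 1*3))/(55 - 46) = -6600 + (-8 + (-4 - 3))/9 = -6600 + (-8 - 7)*(⅑) = -6600 - 15*⅑ = -6600 - 5/3 = -19805/3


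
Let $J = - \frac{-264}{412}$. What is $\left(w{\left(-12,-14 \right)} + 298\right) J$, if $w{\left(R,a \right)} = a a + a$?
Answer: $\frac{31680}{103} \approx 307.57$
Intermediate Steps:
$w{\left(R,a \right)} = a + a^{2}$ ($w{\left(R,a \right)} = a^{2} + a = a + a^{2}$)
$J = \frac{66}{103}$ ($J = - \frac{-264}{412} = \left(-1\right) \left(- \frac{66}{103}\right) = \frac{66}{103} \approx 0.64078$)
$\left(w{\left(-12,-14 \right)} + 298\right) J = \left(- 14 \left(1 - 14\right) + 298\right) \frac{66}{103} = \left(\left(-14\right) \left(-13\right) + 298\right) \frac{66}{103} = \left(182 + 298\right) \frac{66}{103} = 480 \cdot \frac{66}{103} = \frac{31680}{103}$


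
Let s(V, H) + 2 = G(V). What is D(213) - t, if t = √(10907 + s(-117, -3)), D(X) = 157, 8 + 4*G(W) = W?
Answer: 157 - √43495/2 ≈ 52.723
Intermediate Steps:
G(W) = -2 + W/4
s(V, H) = -4 + V/4 (s(V, H) = -2 + (-2 + V/4) = -4 + V/4)
t = √43495/2 (t = √(10907 + (-4 + (¼)*(-117))) = √(10907 + (-4 - 117/4)) = √(10907 - 133/4) = √(43495/4) = √43495/2 ≈ 104.28)
D(213) - t = 157 - √43495/2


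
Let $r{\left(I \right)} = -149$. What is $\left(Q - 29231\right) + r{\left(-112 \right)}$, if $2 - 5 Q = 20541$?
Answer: $- \frac{167439}{5} \approx -33488.0$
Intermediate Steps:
$Q = - \frac{20539}{5}$ ($Q = \frac{2}{5} - \frac{20541}{5} = - \frac{20539}{5} \approx -4107.8$)
$\left(Q - 29231\right) + r{\left(-112 \right)} = \left(- \frac{20539}{5} - 29231\right) - 149 = - \frac{166694}{5} - 149 = - \frac{167439}{5}$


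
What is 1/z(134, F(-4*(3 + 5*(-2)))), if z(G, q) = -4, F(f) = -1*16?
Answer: -1/4 ≈ -0.25000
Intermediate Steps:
F(f) = -16
1/z(134, F(-4*(3 + 5*(-2)))) = 1/(-4) = -1/4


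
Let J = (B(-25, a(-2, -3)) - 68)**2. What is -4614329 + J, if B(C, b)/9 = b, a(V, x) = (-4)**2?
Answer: -4608553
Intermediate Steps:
a(V, x) = 16
B(C, b) = 9*b
J = 5776 (J = (9*16 - 68)**2 = (144 - 68)**2 = 76**2 = 5776)
-4614329 + J = -4614329 + 5776 = -4608553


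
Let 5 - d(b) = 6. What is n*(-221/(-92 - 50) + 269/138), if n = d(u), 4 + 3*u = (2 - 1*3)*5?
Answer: -17174/4899 ≈ -3.5056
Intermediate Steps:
u = -3 (u = -4/3 + ((2 - 1*3)*5)/3 = -4/3 + ((2 - 3)*5)/3 = -4/3 + (-1*5)/3 = -4/3 + (1/3)*(-5) = -4/3 - 5/3 = -3)
d(b) = -1 (d(b) = 5 - 1*6 = 5 - 6 = -1)
n = -1
n*(-221/(-92 - 50) + 269/138) = -(-221/(-92 - 50) + 269/138) = -(-221/(-142) + 269*(1/138)) = -(-221*(-1/142) + 269/138) = -(221/142 + 269/138) = -1*17174/4899 = -17174/4899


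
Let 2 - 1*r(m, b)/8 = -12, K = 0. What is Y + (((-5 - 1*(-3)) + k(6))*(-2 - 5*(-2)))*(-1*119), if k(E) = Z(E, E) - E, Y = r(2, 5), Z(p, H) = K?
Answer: 7728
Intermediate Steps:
r(m, b) = 112 (r(m, b) = 16 - 8*(-12) = 16 + 96 = 112)
Z(p, H) = 0
Y = 112
k(E) = -E (k(E) = 0 - E = -E)
Y + (((-5 - 1*(-3)) + k(6))*(-2 - 5*(-2)))*(-1*119) = 112 + (((-5 - 1*(-3)) - 1*6)*(-2 - 5*(-2)))*(-1*119) = 112 + (((-5 + 3) - 6)*(-2 + 10))*(-119) = 112 + ((-2 - 6)*8)*(-119) = 112 - 8*8*(-119) = 112 - 64*(-119) = 112 + 7616 = 7728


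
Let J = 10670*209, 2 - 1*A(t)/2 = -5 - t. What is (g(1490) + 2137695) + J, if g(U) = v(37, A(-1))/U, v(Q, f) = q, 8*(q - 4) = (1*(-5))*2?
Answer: 26031641011/5960 ≈ 4.3677e+6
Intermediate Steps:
q = 11/4 (q = 4 + ((1*(-5))*2)/8 = 4 + (-5*2)/8 = 4 + (⅛)*(-10) = 4 - 5/4 = 11/4 ≈ 2.7500)
A(t) = 14 + 2*t (A(t) = 4 - 2*(-5 - t) = 4 + (10 + 2*t) = 14 + 2*t)
v(Q, f) = 11/4
J = 2230030
g(U) = 11/(4*U)
(g(1490) + 2137695) + J = ((11/4)/1490 + 2137695) + 2230030 = ((11/4)*(1/1490) + 2137695) + 2230030 = (11/5960 + 2137695) + 2230030 = 12740662211/5960 + 2230030 = 26031641011/5960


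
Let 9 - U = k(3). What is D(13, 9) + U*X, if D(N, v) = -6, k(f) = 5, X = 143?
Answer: 566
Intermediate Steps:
U = 4 (U = 9 - 1*5 = 9 - 5 = 4)
D(13, 9) + U*X = -6 + 4*143 = -6 + 572 = 566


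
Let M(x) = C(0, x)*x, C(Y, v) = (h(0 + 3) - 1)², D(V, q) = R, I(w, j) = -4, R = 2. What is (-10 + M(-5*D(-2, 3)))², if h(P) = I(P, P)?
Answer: 67600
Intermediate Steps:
h(P) = -4
D(V, q) = 2
C(Y, v) = 25 (C(Y, v) = (-4 - 1)² = (-5)² = 25)
M(x) = 25*x
(-10 + M(-5*D(-2, 3)))² = (-10 + 25*(-5*2))² = (-10 + 25*(-10))² = (-10 - 250)² = (-260)² = 67600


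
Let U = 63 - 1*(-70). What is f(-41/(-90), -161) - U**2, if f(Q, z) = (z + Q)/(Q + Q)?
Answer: -1464947/82 ≈ -17865.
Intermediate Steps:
f(Q, z) = (Q + z)/(2*Q) (f(Q, z) = (Q + z)/((2*Q)) = (Q + z)*(1/(2*Q)) = (Q + z)/(2*Q))
U = 133 (U = 63 + 70 = 133)
f(-41/(-90), -161) - U**2 = (-41/(-90) - 161)/(2*((-41/(-90)))) - 1*133**2 = (-41*(-1/90) - 161)/(2*((-41*(-1/90)))) - 1*17689 = (41/90 - 161)/(2*(41/90)) - 17689 = (1/2)*(90/41)*(-14449/90) - 17689 = -14449/82 - 17689 = -1464947/82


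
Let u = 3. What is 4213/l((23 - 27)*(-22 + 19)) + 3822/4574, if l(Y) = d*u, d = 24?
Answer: 9772723/164664 ≈ 59.349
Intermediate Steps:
l(Y) = 72 (l(Y) = 24*3 = 72)
4213/l((23 - 27)*(-22 + 19)) + 3822/4574 = 4213/72 + 3822/4574 = 4213*(1/72) + 3822*(1/4574) = 4213/72 + 1911/2287 = 9772723/164664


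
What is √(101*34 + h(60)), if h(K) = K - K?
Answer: √3434 ≈ 58.600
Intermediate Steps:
h(K) = 0
√(101*34 + h(60)) = √(101*34 + 0) = √(3434 + 0) = √3434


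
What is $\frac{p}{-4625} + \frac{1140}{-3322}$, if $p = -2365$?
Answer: $\frac{258403}{1536425} \approx 0.16818$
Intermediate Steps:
$\frac{p}{-4625} + \frac{1140}{-3322} = - \frac{2365}{-4625} + \frac{1140}{-3322} = \left(-2365\right) \left(- \frac{1}{4625}\right) + 1140 \left(- \frac{1}{3322}\right) = \frac{473}{925} - \frac{570}{1661} = \frac{258403}{1536425}$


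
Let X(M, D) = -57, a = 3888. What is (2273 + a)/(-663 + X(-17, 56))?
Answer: -6161/720 ≈ -8.5569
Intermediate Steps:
(2273 + a)/(-663 + X(-17, 56)) = (2273 + 3888)/(-663 - 57) = 6161/(-720) = 6161*(-1/720) = -6161/720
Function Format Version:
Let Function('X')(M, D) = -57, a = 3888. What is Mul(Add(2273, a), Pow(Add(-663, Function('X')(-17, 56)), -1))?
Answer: Rational(-6161, 720) ≈ -8.5569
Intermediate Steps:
Mul(Add(2273, a), Pow(Add(-663, Function('X')(-17, 56)), -1)) = Mul(Add(2273, 3888), Pow(Add(-663, -57), -1)) = Mul(6161, Pow(-720, -1)) = Mul(6161, Rational(-1, 720)) = Rational(-6161, 720)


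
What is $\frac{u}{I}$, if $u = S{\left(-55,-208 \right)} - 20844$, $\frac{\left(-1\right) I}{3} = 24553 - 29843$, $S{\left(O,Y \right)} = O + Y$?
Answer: $- \frac{21107}{15870} \approx -1.33$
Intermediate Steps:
$I = 15870$ ($I = - 3 \left(24553 - 29843\right) = \left(-3\right) \left(-5290\right) = 15870$)
$u = -21107$ ($u = \left(-55 - 208\right) - 20844 = -263 - 20844 = -21107$)
$\frac{u}{I} = - \frac{21107}{15870}$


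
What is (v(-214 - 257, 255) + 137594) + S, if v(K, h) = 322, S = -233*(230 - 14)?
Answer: 87588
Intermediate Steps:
S = -50328 (S = -233*216 = -50328)
(v(-214 - 257, 255) + 137594) + S = (322 + 137594) - 50328 = 137916 - 50328 = 87588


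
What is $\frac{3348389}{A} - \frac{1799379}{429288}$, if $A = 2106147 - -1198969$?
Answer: $- \frac{375811092161}{118237219784} \approx -3.1785$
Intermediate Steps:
$A = 3305116$ ($A = 2106147 + 1198969 = 3305116$)
$\frac{3348389}{A} - \frac{1799379}{429288} = \frac{3348389}{3305116} - \frac{1799379}{429288} = 3348389 \cdot \frac{1}{3305116} - \frac{599793}{143096} = \frac{3348389}{3305116} - \frac{599793}{143096} = - \frac{375811092161}{118237219784}$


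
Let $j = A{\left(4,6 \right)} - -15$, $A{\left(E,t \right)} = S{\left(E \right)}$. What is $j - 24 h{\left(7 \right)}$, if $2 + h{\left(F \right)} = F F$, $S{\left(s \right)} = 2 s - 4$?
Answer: $-1109$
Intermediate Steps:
$S{\left(s \right)} = -4 + 2 s$
$A{\left(E,t \right)} = -4 + 2 E$
$h{\left(F \right)} = -2 + F^{2}$ ($h{\left(F \right)} = -2 + F F = -2 + F^{2}$)
$j = 19$ ($j = \left(-4 + 2 \cdot 4\right) - -15 = \left(-4 + 8\right) + 15 = 4 + 15 = 19$)
$j - 24 h{\left(7 \right)} = 19 - 24 \left(-2 + 7^{2}\right) = 19 - 24 \left(-2 + 49\right) = 19 - 1128 = -1109$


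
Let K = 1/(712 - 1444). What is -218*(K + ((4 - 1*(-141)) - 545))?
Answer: 31915309/366 ≈ 87200.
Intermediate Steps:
K = -1/732 (K = 1/(-732) = -1/732 ≈ -0.0013661)
-218*(K + ((4 - 1*(-141)) - 545)) = -218*(-1/732 + ((4 - 1*(-141)) - 545)) = -218*(-1/732 + ((4 + 141) - 545)) = -218*(-1/732 + (145 - 545)) = -218*(-1/732 - 400) = -218*(-292801/732) = 31915309/366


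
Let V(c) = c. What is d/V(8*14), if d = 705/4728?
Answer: 235/176512 ≈ 0.0013314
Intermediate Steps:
d = 235/1576 (d = 705*(1/4728) = 235/1576 ≈ 0.14911)
d/V(8*14) = 235/(1576*((8*14))) = (235/1576)/112 = (235/1576)*(1/112) = 235/176512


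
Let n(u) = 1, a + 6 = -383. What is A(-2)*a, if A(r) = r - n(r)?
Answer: 1167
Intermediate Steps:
a = -389 (a = -6 - 383 = -389)
A(r) = -1 + r (A(r) = r - 1*1 = r - 1 = -1 + r)
A(-2)*a = (-1 - 2)*(-389) = -3*(-389) = 1167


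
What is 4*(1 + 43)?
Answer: 176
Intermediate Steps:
4*(1 + 43) = 4*44 = 176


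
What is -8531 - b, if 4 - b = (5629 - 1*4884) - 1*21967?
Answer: -29757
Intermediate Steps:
b = 21226 (b = 4 - ((5629 - 1*4884) - 1*21967) = 4 - ((5629 - 4884) - 21967) = 4 - (745 - 21967) = 4 - 1*(-21222) = 4 + 21222 = 21226)
-8531 - b = -8531 - 1*21226 = -8531 - 21226 = -29757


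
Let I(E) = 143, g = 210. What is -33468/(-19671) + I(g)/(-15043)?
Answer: 166882057/98636951 ≈ 1.6919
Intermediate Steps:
-33468/(-19671) + I(g)/(-15043) = -33468/(-19671) + 143/(-15043) = -33468*(-1/19671) + 143*(-1/15043) = 11156/6557 - 143/15043 = 166882057/98636951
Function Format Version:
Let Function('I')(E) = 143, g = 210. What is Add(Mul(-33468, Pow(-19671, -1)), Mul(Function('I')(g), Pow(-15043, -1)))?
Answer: Rational(166882057, 98636951) ≈ 1.6919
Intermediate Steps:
Add(Mul(-33468, Pow(-19671, -1)), Mul(Function('I')(g), Pow(-15043, -1))) = Add(Mul(-33468, Pow(-19671, -1)), Mul(143, Pow(-15043, -1))) = Add(Mul(-33468, Rational(-1, 19671)), Mul(143, Rational(-1, 15043))) = Add(Rational(11156, 6557), Rational(-143, 15043)) = Rational(166882057, 98636951)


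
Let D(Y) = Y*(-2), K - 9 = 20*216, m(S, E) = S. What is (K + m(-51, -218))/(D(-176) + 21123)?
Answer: 4278/21475 ≈ 0.19921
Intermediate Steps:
K = 4329 (K = 9 + 20*216 = 9 + 4320 = 4329)
D(Y) = -2*Y
(K + m(-51, -218))/(D(-176) + 21123) = (4329 - 51)/(-2*(-176) + 21123) = 4278/(352 + 21123) = 4278/21475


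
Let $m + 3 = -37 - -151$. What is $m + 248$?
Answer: $359$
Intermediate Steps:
$m = 111$ ($m = -3 - -114 = -3 + \left(-37 + 151\right) = -3 + 114 = 111$)
$m + 248 = 111 + 248 = 359$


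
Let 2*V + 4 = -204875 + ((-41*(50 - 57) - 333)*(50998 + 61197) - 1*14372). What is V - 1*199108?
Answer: -5778437/2 ≈ -2.8892e+6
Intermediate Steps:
V = -5380221/2 (V = -2 + (-204875 + ((-41*(50 - 57) - 333)*(50998 + 61197) - 1*14372))/2 = -2 + (-204875 + ((-41*(-7) - 333)*112195 - 14372))/2 = -2 + (-204875 + ((287 - 333)*112195 - 14372))/2 = -2 + (-204875 + (-46*112195 - 14372))/2 = -2 + (-204875 + (-5160970 - 14372))/2 = -2 + (-204875 - 5175342)/2 = -2 + (1/2)*(-5380217) = -2 - 5380217/2 = -5380221/2 ≈ -2.6901e+6)
V - 1*199108 = -5380221/2 - 1*199108 = -5380221/2 - 199108 = -5778437/2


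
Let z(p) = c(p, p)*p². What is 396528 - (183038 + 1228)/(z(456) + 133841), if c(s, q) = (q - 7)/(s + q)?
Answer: 93664884198/236213 ≈ 3.9653e+5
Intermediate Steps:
c(s, q) = (-7 + q)/(q + s)
z(p) = p*(-7 + p)/2 (z(p) = ((-7 + p)/(p + p))*p² = ((-7 + p)/((2*p)))*p² = ((1/(2*p))*(-7 + p))*p² = ((-7 + p)/(2*p))*p² = p*(-7 + p)/2)
396528 - (183038 + 1228)/(z(456) + 133841) = 396528 - (183038 + 1228)/((½)*456*(-7 + 456) + 133841) = 396528 - 184266/((½)*456*449 + 133841) = 396528 - 184266/(102372 + 133841) = 396528 - 184266/236213 = 93664884198/236213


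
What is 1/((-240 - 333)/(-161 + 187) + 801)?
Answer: 26/20253 ≈ 0.0012838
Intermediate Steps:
1/((-240 - 333)/(-161 + 187) + 801) = 1/(-573/26 + 801) = 1/(20253/26) = 26/20253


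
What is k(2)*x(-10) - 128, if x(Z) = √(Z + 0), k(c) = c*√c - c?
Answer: -128 - 2*I*√10*(1 - √2) ≈ -128.0 + 2.6197*I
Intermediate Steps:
k(c) = c^(3/2) - c
x(Z) = √Z
k(2)*x(-10) - 128 = (2^(3/2) - 1*2)*√(-10) - 128 = (2*√2 - 2)*(I*√10) - 128 = (-2 + 2*√2)*(I*√10) - 128 = I*√10*(-2 + 2*√2) - 128 = -128 + I*√10*(-2 + 2*√2)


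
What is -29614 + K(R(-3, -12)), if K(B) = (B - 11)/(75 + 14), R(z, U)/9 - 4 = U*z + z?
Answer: -2635324/89 ≈ -29610.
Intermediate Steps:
R(z, U) = 36 + 9*z + 9*U*z (R(z, U) = 36 + 9*(U*z + z) = 36 + 9*(z + U*z) = 36 + (9*z + 9*U*z) = 36 + 9*z + 9*U*z)
K(B) = -11/89 + B/89 (K(B) = (-11 + B)/89 = (-11 + B)*(1/89) = -11/89 + B/89)
-29614 + K(R(-3, -12)) = -29614 + (-11/89 + (36 + 9*(-3) + 9*(-12)*(-3))/89) = -29614 + (-11/89 + (36 - 27 + 324)/89) = -29614 + (-11/89 + (1/89)*333) = -29614 + (-11/89 + 333/89) = -29614 + 322/89 = -2635324/89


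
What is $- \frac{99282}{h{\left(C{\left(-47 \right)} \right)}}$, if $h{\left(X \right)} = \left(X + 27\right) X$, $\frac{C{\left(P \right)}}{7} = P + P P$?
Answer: $- \frac{49641}{114723287} \approx -0.0004327$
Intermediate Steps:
$C{\left(P \right)} = 7 P + 7 P^{2}$ ($C{\left(P \right)} = 7 \left(P + P P\right) = 7 \left(P + P^{2}\right) = 7 P + 7 P^{2}$)
$h{\left(X \right)} = X \left(27 + X\right)$ ($h{\left(X \right)} = \left(27 + X\right) X = X \left(27 + X\right)$)
$- \frac{99282}{h{\left(C{\left(-47 \right)} \right)}} = - \frac{99282}{7 \left(-47\right) \left(1 - 47\right) \left(27 + 7 \left(-47\right) \left(1 - 47\right)\right)} = - \frac{99282}{7 \left(-47\right) \left(-46\right) \left(27 + 7 \left(-47\right) \left(-46\right)\right)} = - \frac{99282}{15134 \left(27 + 15134\right)} = - \frac{99282}{15134 \cdot 15161} = - \frac{99282}{229446574} = \left(-99282\right) \frac{1}{229446574} = - \frac{49641}{114723287}$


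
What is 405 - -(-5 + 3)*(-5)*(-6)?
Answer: 345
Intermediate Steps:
405 - -(-5 + 3)*(-5)*(-6) = 405 - -1*(-2)*(-5)*(-6) = 405 - 2*(-5)*(-6) = 405 - (-10)*(-6) = 405 - 1*60 = 405 - 60 = 345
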